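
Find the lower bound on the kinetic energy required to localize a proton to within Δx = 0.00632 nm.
129.873 meV

Localizing a particle requires giving it sufficient momentum uncertainty:

1. From uncertainty principle: Δp ≥ ℏ/(2Δx)
   Δp_min = (1.055e-34 J·s) / (2 × 6.320e-12 m)
   Δp_min = 8.343e-24 kg·m/s

2. This momentum uncertainty corresponds to kinetic energy:
   KE ≈ (Δp)²/(2m) = (8.343e-24)²/(2 × 1.673e-27 kg)
   KE = 2.081e-20 J = 129.873 meV

Tighter localization requires more energy.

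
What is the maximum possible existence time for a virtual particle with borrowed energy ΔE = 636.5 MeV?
5.171 × 10^-25 s

Using the energy-time uncertainty principle:
ΔEΔt ≥ ℏ/2

For a virtual particle borrowing energy ΔE, the maximum lifetime is:
Δt_max = ℏ/(2ΔE)

Converting energy:
ΔE = 636.5 MeV = 1.020e-10 J

Δt_max = (1.055e-34 J·s) / (2 × 1.020e-10 J)
Δt_max = 5.171e-25 s = 5.171 × 10^-25 s

Virtual particles with higher borrowed energy exist for shorter times.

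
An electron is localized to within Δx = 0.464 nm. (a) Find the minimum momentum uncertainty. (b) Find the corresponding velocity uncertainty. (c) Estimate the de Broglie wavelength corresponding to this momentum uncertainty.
(a) Δp_min = 1.136 × 10^-25 kg·m/s
(b) Δv_min = 124.750 km/s
(c) λ_dB = 5.831 nm

Step-by-step:

(a) From the uncertainty principle:
Δp_min = ℏ/(2Δx) = (1.055e-34 J·s)/(2 × 4.640e-10 m) = 1.136e-25 kg·m/s

(b) The velocity uncertainty:
Δv = Δp/m = (1.136e-25 kg·m/s)/(9.109e-31 kg) = 1.247e+05 m/s = 124.750 km/s

(c) The de Broglie wavelength for this momentum:
λ = h/p = (6.626e-34 J·s)/(1.136e-25 kg·m/s) = 5.831e-09 m = 5.831 nm

Note: The de Broglie wavelength is comparable to the localization size, as expected from wave-particle duality.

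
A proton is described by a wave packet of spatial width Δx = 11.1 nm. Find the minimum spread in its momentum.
4.750 × 10^-27 kg·m/s

For a wave packet, the spatial width Δx and momentum spread Δp are related by the uncertainty principle:
ΔxΔp ≥ ℏ/2

The minimum momentum spread is:
Δp_min = ℏ/(2Δx)
Δp_min = (1.055e-34 J·s) / (2 × 1.110e-08 m)
Δp_min = 4.750e-27 kg·m/s

A wave packet cannot have both a well-defined position and well-defined momentum.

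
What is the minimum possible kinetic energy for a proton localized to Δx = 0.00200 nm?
1.297 eV

Localizing a particle requires giving it sufficient momentum uncertainty:

1. From uncertainty principle: Δp ≥ ℏ/(2Δx)
   Δp_min = (1.055e-34 J·s) / (2 × 2.000e-12 m)
   Δp_min = 2.636e-23 kg·m/s

2. This momentum uncertainty corresponds to kinetic energy:
   KE ≈ (Δp)²/(2m) = (2.636e-23)²/(2 × 1.673e-27 kg)
   KE = 2.078e-19 J = 1.297 eV

Tighter localization requires more energy.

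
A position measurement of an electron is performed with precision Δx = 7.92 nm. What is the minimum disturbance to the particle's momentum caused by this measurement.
6.658 × 10^-27 kg·m/s

The uncertainty principle implies that measuring position disturbs momentum:
ΔxΔp ≥ ℏ/2

When we measure position with precision Δx, we necessarily introduce a momentum uncertainty:
Δp ≥ ℏ/(2Δx)
Δp_min = (1.055e-34 J·s) / (2 × 7.920e-09 m)
Δp_min = 6.658e-27 kg·m/s

The more precisely we measure position, the greater the momentum disturbance.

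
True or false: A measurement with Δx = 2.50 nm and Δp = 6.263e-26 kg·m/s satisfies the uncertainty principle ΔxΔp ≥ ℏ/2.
Yes, it satisfies the uncertainty principle.

Calculate the product ΔxΔp:
ΔxΔp = (2.500e-09 m) × (6.263e-26 kg·m/s)
ΔxΔp = 1.566e-34 J·s

Compare to the minimum allowed value ℏ/2:
ℏ/2 = 5.273e-35 J·s

Since ΔxΔp = 1.566e-34 J·s ≥ 5.273e-35 J·s = ℏ/2,
the measurement satisfies the uncertainty principle.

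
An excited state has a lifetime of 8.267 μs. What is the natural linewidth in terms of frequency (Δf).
9.626 kHz

Using the energy-time uncertainty principle and E = hf:
ΔEΔt ≥ ℏ/2
hΔf·Δt ≥ ℏ/2

The minimum frequency uncertainty is:
Δf = ℏ/(2hτ) = 1/(4πτ)
Δf = 1/(4π × 8.267e-06 s)
Δf = 9.626e+03 Hz = 9.626 kHz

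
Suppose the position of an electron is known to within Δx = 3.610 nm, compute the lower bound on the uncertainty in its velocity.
16.034 km/s

Using the Heisenberg uncertainty principle and Δp = mΔv:
ΔxΔp ≥ ℏ/2
Δx(mΔv) ≥ ℏ/2

The minimum uncertainty in velocity is:
Δv_min = ℏ/(2mΔx)
Δv_min = (1.055e-34 J·s) / (2 × 9.109e-31 kg × 3.610e-09 m)
Δv_min = 1.603e+04 m/s = 16.034 km/s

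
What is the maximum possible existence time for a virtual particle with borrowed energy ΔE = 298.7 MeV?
1.102 ys

Using the energy-time uncertainty principle:
ΔEΔt ≥ ℏ/2

For a virtual particle borrowing energy ΔE, the maximum lifetime is:
Δt_max = ℏ/(2ΔE)

Converting energy:
ΔE = 298.7 MeV = 4.786e-11 J

Δt_max = (1.055e-34 J·s) / (2 × 4.786e-11 J)
Δt_max = 1.102e-24 s = 1.102 ys

Virtual particles with higher borrowed energy exist for shorter times.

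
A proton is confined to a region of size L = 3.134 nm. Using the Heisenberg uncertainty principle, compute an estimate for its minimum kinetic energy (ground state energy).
528.149 neV

Using the uncertainty principle to estimate ground state energy:

1. The position uncertainty is approximately the confinement size:
   Δx ≈ L = 3.134e-09 m

2. From ΔxΔp ≥ ℏ/2, the minimum momentum uncertainty is:
   Δp ≈ ℏ/(2L) = 1.682e-26 kg·m/s

3. The kinetic energy is approximately:
   KE ≈ (Δp)²/(2m) = (1.682e-26)²/(2 × 1.673e-27 kg)
   KE ≈ 8.462e-26 J = 528.149 neV

This is an order-of-magnitude estimate of the ground state energy.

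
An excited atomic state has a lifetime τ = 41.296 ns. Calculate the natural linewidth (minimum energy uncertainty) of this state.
7.969 neV

Using the energy-time uncertainty principle:
ΔEΔt ≥ ℏ/2

The lifetime τ represents the time uncertainty Δt.
The natural linewidth (minimum energy uncertainty) is:

ΔE = ℏ/(2τ)
ΔE = (1.055e-34 J·s) / (2 × 4.130e-08 s)
ΔE = 1.277e-27 J = 7.969 neV

This natural linewidth limits the precision of spectroscopic measurements.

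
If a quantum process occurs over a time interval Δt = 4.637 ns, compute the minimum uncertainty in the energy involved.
70.974 neV

Using the energy-time uncertainty principle:
ΔEΔt ≥ ℏ/2

The minimum uncertainty in energy is:
ΔE_min = ℏ/(2Δt)
ΔE_min = (1.055e-34 J·s) / (2 × 4.637e-09 s)
ΔE_min = 1.137e-26 J = 70.974 neV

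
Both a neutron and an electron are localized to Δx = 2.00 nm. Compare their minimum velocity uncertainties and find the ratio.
The electron has the larger minimum velocity uncertainty, by a ratio of 1838.7.

For both particles, Δp_min = ℏ/(2Δx) = 2.636e-26 kg·m/s (same for both).

The velocity uncertainty is Δv = Δp/m:
- neutron: Δv = 2.636e-26 / 1.675e-27 = 1.574e+01 m/s = 15.741 m/s
- electron: Δv = 2.636e-26 / 9.109e-31 = 2.894e+04 m/s = 28.942 km/s

Ratio: 2.894e+04 / 1.574e+01 = 1838.7

The lighter particle has larger velocity uncertainty because Δv ∝ 1/m.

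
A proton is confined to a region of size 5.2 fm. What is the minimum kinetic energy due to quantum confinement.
191.844 keV

Using the uncertainty principle:

1. Position uncertainty: Δx ≈ 5.200e-15 m
2. Minimum momentum uncertainty: Δp = ℏ/(2Δx) = 1.014e-20 kg·m/s
3. Minimum kinetic energy:
   KE = (Δp)²/(2m) = (1.014e-20)²/(2 × 1.673e-27 kg)
   KE = 3.074e-14 J = 191.844 keV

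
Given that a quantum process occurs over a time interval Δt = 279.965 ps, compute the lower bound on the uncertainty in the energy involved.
1.176 μeV

Using the energy-time uncertainty principle:
ΔEΔt ≥ ℏ/2

The minimum uncertainty in energy is:
ΔE_min = ℏ/(2Δt)
ΔE_min = (1.055e-34 J·s) / (2 × 2.800e-10 s)
ΔE_min = 1.883e-25 J = 1.176 μeV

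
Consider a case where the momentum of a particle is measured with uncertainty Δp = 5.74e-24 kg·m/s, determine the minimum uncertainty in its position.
9.186 pm

Using the Heisenberg uncertainty principle:
ΔxΔp ≥ ℏ/2

The minimum uncertainty in position is:
Δx_min = ℏ/(2Δp)
Δx_min = (1.055e-34 J·s) / (2 × 5.740e-24 kg·m/s)
Δx_min = 9.186e-12 m = 9.186 pm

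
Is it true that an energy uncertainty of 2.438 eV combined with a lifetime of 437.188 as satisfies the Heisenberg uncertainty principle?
Yes, it satisfies the uncertainty relation.

Calculate the product ΔEΔt:
ΔE = 2.438 eV = 3.906e-19 J
ΔEΔt = (3.906e-19 J) × (4.372e-16 s)
ΔEΔt = 1.708e-34 J·s

Compare to the minimum allowed value ℏ/2:
ℏ/2 = 5.273e-35 J·s

Since ΔEΔt = 1.708e-34 J·s ≥ 5.273e-35 J·s = ℏ/2,
this satisfies the uncertainty relation.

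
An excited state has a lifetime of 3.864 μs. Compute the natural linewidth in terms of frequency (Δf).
20.595 kHz

Using the energy-time uncertainty principle and E = hf:
ΔEΔt ≥ ℏ/2
hΔf·Δt ≥ ℏ/2

The minimum frequency uncertainty is:
Δf = ℏ/(2hτ) = 1/(4πτ)
Δf = 1/(4π × 3.864e-06 s)
Δf = 2.059e+04 Hz = 20.595 kHz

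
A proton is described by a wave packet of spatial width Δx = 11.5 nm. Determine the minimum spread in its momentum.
4.585 × 10^-27 kg·m/s

For a wave packet, the spatial width Δx and momentum spread Δp are related by the uncertainty principle:
ΔxΔp ≥ ℏ/2

The minimum momentum spread is:
Δp_min = ℏ/(2Δx)
Δp_min = (1.055e-34 J·s) / (2 × 1.150e-08 m)
Δp_min = 4.585e-27 kg·m/s

A wave packet cannot have both a well-defined position and well-defined momentum.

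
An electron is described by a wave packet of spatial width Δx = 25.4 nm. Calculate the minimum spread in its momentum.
2.076 × 10^-27 kg·m/s

For a wave packet, the spatial width Δx and momentum spread Δp are related by the uncertainty principle:
ΔxΔp ≥ ℏ/2

The minimum momentum spread is:
Δp_min = ℏ/(2Δx)
Δp_min = (1.055e-34 J·s) / (2 × 2.540e-08 m)
Δp_min = 2.076e-27 kg·m/s

A wave packet cannot have both a well-defined position and well-defined momentum.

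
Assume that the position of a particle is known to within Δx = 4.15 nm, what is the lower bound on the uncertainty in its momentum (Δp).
1.271 × 10^-26 kg·m/s

Using the Heisenberg uncertainty principle:
ΔxΔp ≥ ℏ/2

The minimum uncertainty in momentum is:
Δp_min = ℏ/(2Δx)
Δp_min = (1.055e-34 J·s) / (2 × 4.150e-09 m)
Δp_min = 1.271e-26 kg·m/s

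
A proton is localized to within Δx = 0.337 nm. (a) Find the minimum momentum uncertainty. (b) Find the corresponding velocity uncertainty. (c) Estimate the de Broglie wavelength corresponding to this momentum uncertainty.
(a) Δp_min = 1.565 × 10^-25 kg·m/s
(b) Δv_min = 93.545 m/s
(c) λ_dB = 4.235 nm

Step-by-step:

(a) From the uncertainty principle:
Δp_min = ℏ/(2Δx) = (1.055e-34 J·s)/(2 × 3.370e-10 m) = 1.565e-25 kg·m/s

(b) The velocity uncertainty:
Δv = Δp/m = (1.565e-25 kg·m/s)/(1.673e-27 kg) = 9.354e+01 m/s = 93.545 m/s

(c) The de Broglie wavelength for this momentum:
λ = h/p = (6.626e-34 J·s)/(1.565e-25 kg·m/s) = 4.235e-09 m = 4.235 nm

Note: The de Broglie wavelength is comparable to the localization size, as expected from wave-particle duality.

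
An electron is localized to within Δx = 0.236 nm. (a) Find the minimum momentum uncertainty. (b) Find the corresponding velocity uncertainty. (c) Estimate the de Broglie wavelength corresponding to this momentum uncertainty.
(a) Δp_min = 2.234 × 10^-25 kg·m/s
(b) Δv_min = 245.270 km/s
(c) λ_dB = 2.966 nm

Step-by-step:

(a) From the uncertainty principle:
Δp_min = ℏ/(2Δx) = (1.055e-34 J·s)/(2 × 2.360e-10 m) = 2.234e-25 kg·m/s

(b) The velocity uncertainty:
Δv = Δp/m = (2.234e-25 kg·m/s)/(9.109e-31 kg) = 2.453e+05 m/s = 245.270 km/s

(c) The de Broglie wavelength for this momentum:
λ = h/p = (6.626e-34 J·s)/(2.234e-25 kg·m/s) = 2.966e-09 m = 2.966 nm

Note: The de Broglie wavelength is comparable to the localization size, as expected from wave-particle duality.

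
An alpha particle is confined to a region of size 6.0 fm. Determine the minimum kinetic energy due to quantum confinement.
36.272 keV

Using the uncertainty principle:

1. Position uncertainty: Δx ≈ 6.000e-15 m
2. Minimum momentum uncertainty: Δp = ℏ/(2Δx) = 8.788e-21 kg·m/s
3. Minimum kinetic energy:
   KE = (Δp)²/(2m) = (8.788e-21)²/(2 × 6.645e-27 kg)
   KE = 5.811e-15 J = 36.272 keV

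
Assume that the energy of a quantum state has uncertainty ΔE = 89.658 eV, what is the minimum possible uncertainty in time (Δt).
3.671 as

Using the energy-time uncertainty principle:
ΔEΔt ≥ ℏ/2

The minimum uncertainty in time is:
Δt_min = ℏ/(2ΔE)
Δt_min = (1.055e-34 J·s) / (2 × 1.436e-17 J)
Δt_min = 3.671e-18 s = 3.671 as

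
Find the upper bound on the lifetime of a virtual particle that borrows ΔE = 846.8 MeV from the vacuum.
3.886 × 10^-25 s

Using the energy-time uncertainty principle:
ΔEΔt ≥ ℏ/2

For a virtual particle borrowing energy ΔE, the maximum lifetime is:
Δt_max = ℏ/(2ΔE)

Converting energy:
ΔE = 846.8 MeV = 1.357e-10 J

Δt_max = (1.055e-34 J·s) / (2 × 1.357e-10 J)
Δt_max = 3.886e-25 s = 3.886 × 10^-25 s

Virtual particles with higher borrowed energy exist for shorter times.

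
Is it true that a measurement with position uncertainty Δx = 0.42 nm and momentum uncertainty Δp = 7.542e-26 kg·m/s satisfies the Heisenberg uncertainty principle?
No, it violates the uncertainty principle (impossible measurement).

Calculate the product ΔxΔp:
ΔxΔp = (4.200e-10 m) × (7.542e-26 kg·m/s)
ΔxΔp = 3.168e-35 J·s

Compare to the minimum allowed value ℏ/2:
ℏ/2 = 5.273e-35 J·s

Since ΔxΔp = 3.168e-35 J·s < 5.273e-35 J·s = ℏ/2,
the measurement violates the uncertainty principle.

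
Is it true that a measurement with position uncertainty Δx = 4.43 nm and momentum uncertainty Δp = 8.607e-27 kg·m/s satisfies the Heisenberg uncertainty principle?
No, it violates the uncertainty principle (impossible measurement).

Calculate the product ΔxΔp:
ΔxΔp = (4.430e-09 m) × (8.607e-27 kg·m/s)
ΔxΔp = 3.813e-35 J·s

Compare to the minimum allowed value ℏ/2:
ℏ/2 = 5.273e-35 J·s

Since ΔxΔp = 3.813e-35 J·s < 5.273e-35 J·s = ℏ/2,
the measurement violates the uncertainty principle.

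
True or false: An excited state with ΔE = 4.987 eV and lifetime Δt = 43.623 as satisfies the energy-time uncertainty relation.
No, it violates the uncertainty relation.

Calculate the product ΔEΔt:
ΔE = 4.987 eV = 7.990e-19 J
ΔEΔt = (7.990e-19 J) × (4.362e-17 s)
ΔEΔt = 3.486e-35 J·s

Compare to the minimum allowed value ℏ/2:
ℏ/2 = 5.273e-35 J·s

Since ΔEΔt = 3.486e-35 J·s < 5.273e-35 J·s = ℏ/2,
this violates the uncertainty relation.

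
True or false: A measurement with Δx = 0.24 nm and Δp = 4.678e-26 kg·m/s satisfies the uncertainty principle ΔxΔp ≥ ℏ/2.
No, it violates the uncertainty principle (impossible measurement).

Calculate the product ΔxΔp:
ΔxΔp = (2.400e-10 m) × (4.678e-26 kg·m/s)
ΔxΔp = 1.123e-35 J·s

Compare to the minimum allowed value ℏ/2:
ℏ/2 = 5.273e-35 J·s

Since ΔxΔp = 1.123e-35 J·s < 5.273e-35 J·s = ℏ/2,
the measurement violates the uncertainty principle.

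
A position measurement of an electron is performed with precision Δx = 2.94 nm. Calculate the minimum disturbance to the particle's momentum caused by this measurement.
1.793 × 10^-26 kg·m/s

The uncertainty principle implies that measuring position disturbs momentum:
ΔxΔp ≥ ℏ/2

When we measure position with precision Δx, we necessarily introduce a momentum uncertainty:
Δp ≥ ℏ/(2Δx)
Δp_min = (1.055e-34 J·s) / (2 × 2.940e-09 m)
Δp_min = 1.793e-26 kg·m/s

The more precisely we measure position, the greater the momentum disturbance.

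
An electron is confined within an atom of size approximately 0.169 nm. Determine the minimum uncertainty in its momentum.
3.120 × 10^-25 kg·m/s

Using the Heisenberg uncertainty principle:
ΔxΔp ≥ ℏ/2

With Δx ≈ L = 1.690e-10 m (the confinement size):
Δp_min = ℏ/(2Δx)
Δp_min = (1.055e-34 J·s) / (2 × 1.690e-10 m)
Δp_min = 3.120e-25 kg·m/s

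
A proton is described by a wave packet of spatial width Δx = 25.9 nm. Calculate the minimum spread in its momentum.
2.036 × 10^-27 kg·m/s

For a wave packet, the spatial width Δx and momentum spread Δp are related by the uncertainty principle:
ΔxΔp ≥ ℏ/2

The minimum momentum spread is:
Δp_min = ℏ/(2Δx)
Δp_min = (1.055e-34 J·s) / (2 × 2.590e-08 m)
Δp_min = 2.036e-27 kg·m/s

A wave packet cannot have both a well-defined position and well-defined momentum.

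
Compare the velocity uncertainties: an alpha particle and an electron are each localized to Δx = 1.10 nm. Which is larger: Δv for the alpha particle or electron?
The electron has the larger minimum velocity uncertainty, by a ratio of 7294.3.

For both particles, Δp_min = ℏ/(2Δx) = 4.794e-26 kg·m/s (same for both).

The velocity uncertainty is Δv = Δp/m:
- alpha particle: Δv = 4.794e-26 / 6.645e-27 = 7.214e+00 m/s = 7.214 m/s
- electron: Δv = 4.794e-26 / 9.109e-31 = 5.262e+04 m/s = 52.622 km/s

Ratio: 5.262e+04 / 7.214e+00 = 7294.3

The lighter particle has larger velocity uncertainty because Δv ∝ 1/m.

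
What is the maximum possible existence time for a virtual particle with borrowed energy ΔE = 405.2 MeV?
8.122 × 10^-25 s

Using the energy-time uncertainty principle:
ΔEΔt ≥ ℏ/2

For a virtual particle borrowing energy ΔE, the maximum lifetime is:
Δt_max = ℏ/(2ΔE)

Converting energy:
ΔE = 405.2 MeV = 6.492e-11 J

Δt_max = (1.055e-34 J·s) / (2 × 6.492e-11 J)
Δt_max = 8.122e-25 s = 8.122 × 10^-25 s

Virtual particles with higher borrowed energy exist for shorter times.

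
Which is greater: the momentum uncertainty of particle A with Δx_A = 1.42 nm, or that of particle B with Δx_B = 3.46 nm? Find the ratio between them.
Particle A has the larger minimum momentum uncertainty, by a factor of 2.44.

For each particle, the minimum momentum uncertainty is Δp_min = ℏ/(2Δx):

Particle A: Δp_A = ℏ/(2×1.420e-09 m) = 3.713e-26 kg·m/s
Particle B: Δp_B = ℏ/(2×3.460e-09 m) = 1.524e-26 kg·m/s

Ratio: Δp_A/Δp_B = 2.44

Since Δp_min ∝ 1/Δx, the particle with smaller position uncertainty (A) has larger momentum uncertainty.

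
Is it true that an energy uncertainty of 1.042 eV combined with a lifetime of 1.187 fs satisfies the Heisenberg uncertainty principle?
Yes, it satisfies the uncertainty relation.

Calculate the product ΔEΔt:
ΔE = 1.042 eV = 1.669e-19 J
ΔEΔt = (1.669e-19 J) × (1.187e-15 s)
ΔEΔt = 1.982e-34 J·s

Compare to the minimum allowed value ℏ/2:
ℏ/2 = 5.273e-35 J·s

Since ΔEΔt = 1.982e-34 J·s ≥ 5.273e-35 J·s = ℏ/2,
this satisfies the uncertainty relation.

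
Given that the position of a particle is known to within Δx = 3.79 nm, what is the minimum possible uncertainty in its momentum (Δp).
1.391 × 10^-26 kg·m/s

Using the Heisenberg uncertainty principle:
ΔxΔp ≥ ℏ/2

The minimum uncertainty in momentum is:
Δp_min = ℏ/(2Δx)
Δp_min = (1.055e-34 J·s) / (2 × 3.790e-09 m)
Δp_min = 1.391e-26 kg·m/s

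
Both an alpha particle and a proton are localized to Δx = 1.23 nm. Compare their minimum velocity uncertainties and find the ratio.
The proton has the larger minimum velocity uncertainty, by a ratio of 4.0.

For both particles, Δp_min = ℏ/(2Δx) = 4.287e-26 kg·m/s (same for both).

The velocity uncertainty is Δv = Δp/m:
- alpha particle: Δv = 4.287e-26 / 6.645e-27 = 6.452e+00 m/s = 6.452 m/s
- proton: Δv = 4.287e-26 / 1.673e-27 = 2.563e+01 m/s = 25.630 m/s

Ratio: 2.563e+01 / 6.452e+00 = 4.0

The lighter particle has larger velocity uncertainty because Δv ∝ 1/m.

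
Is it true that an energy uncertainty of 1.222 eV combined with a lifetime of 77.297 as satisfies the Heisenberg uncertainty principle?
No, it violates the uncertainty relation.

Calculate the product ΔEΔt:
ΔE = 1.222 eV = 1.958e-19 J
ΔEΔt = (1.958e-19 J) × (7.730e-17 s)
ΔEΔt = 1.513e-35 J·s

Compare to the minimum allowed value ℏ/2:
ℏ/2 = 5.273e-35 J·s

Since ΔEΔt = 1.513e-35 J·s < 5.273e-35 J·s = ℏ/2,
this violates the uncertainty relation.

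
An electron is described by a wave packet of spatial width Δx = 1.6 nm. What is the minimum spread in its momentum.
3.296 × 10^-26 kg·m/s

For a wave packet, the spatial width Δx and momentum spread Δp are related by the uncertainty principle:
ΔxΔp ≥ ℏ/2

The minimum momentum spread is:
Δp_min = ℏ/(2Δx)
Δp_min = (1.055e-34 J·s) / (2 × 1.600e-09 m)
Δp_min = 3.296e-26 kg·m/s

A wave packet cannot have both a well-defined position and well-defined momentum.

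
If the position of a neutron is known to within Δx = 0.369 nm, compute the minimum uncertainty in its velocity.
85.315 m/s

Using the Heisenberg uncertainty principle and Δp = mΔv:
ΔxΔp ≥ ℏ/2
Δx(mΔv) ≥ ℏ/2

The minimum uncertainty in velocity is:
Δv_min = ℏ/(2mΔx)
Δv_min = (1.055e-34 J·s) / (2 × 1.675e-27 kg × 3.690e-10 m)
Δv_min = 8.531e+01 m/s = 85.315 m/s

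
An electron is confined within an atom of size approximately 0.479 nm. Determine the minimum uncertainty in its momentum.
1.101 × 10^-25 kg·m/s

Using the Heisenberg uncertainty principle:
ΔxΔp ≥ ℏ/2

With Δx ≈ L = 4.790e-10 m (the confinement size):
Δp_min = ℏ/(2Δx)
Δp_min = (1.055e-34 J·s) / (2 × 4.790e-10 m)
Δp_min = 1.101e-25 kg·m/s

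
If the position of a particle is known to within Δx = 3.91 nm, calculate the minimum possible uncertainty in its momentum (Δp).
1.349 × 10^-26 kg·m/s

Using the Heisenberg uncertainty principle:
ΔxΔp ≥ ℏ/2

The minimum uncertainty in momentum is:
Δp_min = ℏ/(2Δx)
Δp_min = (1.055e-34 J·s) / (2 × 3.910e-09 m)
Δp_min = 1.349e-26 kg·m/s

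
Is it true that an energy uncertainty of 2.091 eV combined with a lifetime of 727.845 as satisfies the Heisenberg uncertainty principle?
Yes, it satisfies the uncertainty relation.

Calculate the product ΔEΔt:
ΔE = 2.091 eV = 3.350e-19 J
ΔEΔt = (3.350e-19 J) × (7.278e-16 s)
ΔEΔt = 2.438e-34 J·s

Compare to the minimum allowed value ℏ/2:
ℏ/2 = 5.273e-35 J·s

Since ΔEΔt = 2.438e-34 J·s ≥ 5.273e-35 J·s = ℏ/2,
this satisfies the uncertainty relation.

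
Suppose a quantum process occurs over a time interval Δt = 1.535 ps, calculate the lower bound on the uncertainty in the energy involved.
214.401 μeV

Using the energy-time uncertainty principle:
ΔEΔt ≥ ℏ/2

The minimum uncertainty in energy is:
ΔE_min = ℏ/(2Δt)
ΔE_min = (1.055e-34 J·s) / (2 × 1.535e-12 s)
ΔE_min = 3.435e-23 J = 214.401 μeV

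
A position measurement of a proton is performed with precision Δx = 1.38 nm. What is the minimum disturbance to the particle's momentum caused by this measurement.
3.821 × 10^-26 kg·m/s

The uncertainty principle implies that measuring position disturbs momentum:
ΔxΔp ≥ ℏ/2

When we measure position with precision Δx, we necessarily introduce a momentum uncertainty:
Δp ≥ ℏ/(2Δx)
Δp_min = (1.055e-34 J·s) / (2 × 1.380e-09 m)
Δp_min = 3.821e-26 kg·m/s

The more precisely we measure position, the greater the momentum disturbance.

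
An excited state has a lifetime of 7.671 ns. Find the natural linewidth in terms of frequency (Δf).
10.374 MHz

Using the energy-time uncertainty principle and E = hf:
ΔEΔt ≥ ℏ/2
hΔf·Δt ≥ ℏ/2

The minimum frequency uncertainty is:
Δf = ℏ/(2hτ) = 1/(4πτ)
Δf = 1/(4π × 7.671e-09 s)
Δf = 1.037e+07 Hz = 10.374 MHz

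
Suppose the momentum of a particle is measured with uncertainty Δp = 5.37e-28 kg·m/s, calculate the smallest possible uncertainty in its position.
98.191 nm

Using the Heisenberg uncertainty principle:
ΔxΔp ≥ ℏ/2

The minimum uncertainty in position is:
Δx_min = ℏ/(2Δp)
Δx_min = (1.055e-34 J·s) / (2 × 5.370e-28 kg·m/s)
Δx_min = 9.819e-08 m = 98.191 nm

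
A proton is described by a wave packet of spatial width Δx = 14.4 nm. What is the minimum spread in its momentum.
3.662 × 10^-27 kg·m/s

For a wave packet, the spatial width Δx and momentum spread Δp are related by the uncertainty principle:
ΔxΔp ≥ ℏ/2

The minimum momentum spread is:
Δp_min = ℏ/(2Δx)
Δp_min = (1.055e-34 J·s) / (2 × 1.440e-08 m)
Δp_min = 3.662e-27 kg·m/s

A wave packet cannot have both a well-defined position and well-defined momentum.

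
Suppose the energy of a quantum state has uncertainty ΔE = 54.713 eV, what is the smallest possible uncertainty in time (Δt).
6.015 as

Using the energy-time uncertainty principle:
ΔEΔt ≥ ℏ/2

The minimum uncertainty in time is:
Δt_min = ℏ/(2ΔE)
Δt_min = (1.055e-34 J·s) / (2 × 8.766e-18 J)
Δt_min = 6.015e-18 s = 6.015 as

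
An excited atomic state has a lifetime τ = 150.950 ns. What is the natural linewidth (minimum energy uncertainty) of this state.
2.180 neV

Using the energy-time uncertainty principle:
ΔEΔt ≥ ℏ/2

The lifetime τ represents the time uncertainty Δt.
The natural linewidth (minimum energy uncertainty) is:

ΔE = ℏ/(2τ)
ΔE = (1.055e-34 J·s) / (2 × 1.509e-07 s)
ΔE = 3.493e-28 J = 2.180 neV

This natural linewidth limits the precision of spectroscopic measurements.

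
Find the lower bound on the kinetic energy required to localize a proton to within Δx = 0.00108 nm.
4.447 eV

Localizing a particle requires giving it sufficient momentum uncertainty:

1. From uncertainty principle: Δp ≥ ℏ/(2Δx)
   Δp_min = (1.055e-34 J·s) / (2 × 1.080e-12 m)
   Δp_min = 4.882e-23 kg·m/s

2. This momentum uncertainty corresponds to kinetic energy:
   KE ≈ (Δp)²/(2m) = (4.882e-23)²/(2 × 1.673e-27 kg)
   KE = 7.126e-19 J = 4.447 eV

Tighter localization requires more energy.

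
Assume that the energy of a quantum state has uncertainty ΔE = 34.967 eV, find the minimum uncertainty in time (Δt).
9.412 as

Using the energy-time uncertainty principle:
ΔEΔt ≥ ℏ/2

The minimum uncertainty in time is:
Δt_min = ℏ/(2ΔE)
Δt_min = (1.055e-34 J·s) / (2 × 5.602e-18 J)
Δt_min = 9.412e-18 s = 9.412 as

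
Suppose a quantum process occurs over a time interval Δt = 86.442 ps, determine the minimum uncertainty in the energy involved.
3.807 μeV

Using the energy-time uncertainty principle:
ΔEΔt ≥ ℏ/2

The minimum uncertainty in energy is:
ΔE_min = ℏ/(2Δt)
ΔE_min = (1.055e-34 J·s) / (2 × 8.644e-11 s)
ΔE_min = 6.100e-25 J = 3.807 μeV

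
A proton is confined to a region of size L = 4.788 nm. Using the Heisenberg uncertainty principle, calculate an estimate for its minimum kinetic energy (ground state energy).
226.280 neV

Using the uncertainty principle to estimate ground state energy:

1. The position uncertainty is approximately the confinement size:
   Δx ≈ L = 4.788e-09 m

2. From ΔxΔp ≥ ℏ/2, the minimum momentum uncertainty is:
   Δp ≈ ℏ/(2L) = 1.101e-26 kg·m/s

3. The kinetic energy is approximately:
   KE ≈ (Δp)²/(2m) = (1.101e-26)²/(2 × 1.673e-27 kg)
   KE ≈ 3.625e-26 J = 226.280 neV

This is an order-of-magnitude estimate of the ground state energy.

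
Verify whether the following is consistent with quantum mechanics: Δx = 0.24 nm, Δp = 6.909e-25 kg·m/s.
Yes, it satisfies the uncertainty principle.

Calculate the product ΔxΔp:
ΔxΔp = (2.400e-10 m) × (6.909e-25 kg·m/s)
ΔxΔp = 1.658e-34 J·s

Compare to the minimum allowed value ℏ/2:
ℏ/2 = 5.273e-35 J·s

Since ΔxΔp = 1.658e-34 J·s ≥ 5.273e-35 J·s = ℏ/2,
the measurement satisfies the uncertainty principle.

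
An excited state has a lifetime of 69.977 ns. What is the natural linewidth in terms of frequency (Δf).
1.137 MHz

Using the energy-time uncertainty principle and E = hf:
ΔEΔt ≥ ℏ/2
hΔf·Δt ≥ ℏ/2

The minimum frequency uncertainty is:
Δf = ℏ/(2hτ) = 1/(4πτ)
Δf = 1/(4π × 6.998e-08 s)
Δf = 1.137e+06 Hz = 1.137 MHz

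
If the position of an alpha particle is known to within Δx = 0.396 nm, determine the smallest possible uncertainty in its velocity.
20.039 m/s

Using the Heisenberg uncertainty principle and Δp = mΔv:
ΔxΔp ≥ ℏ/2
Δx(mΔv) ≥ ℏ/2

The minimum uncertainty in velocity is:
Δv_min = ℏ/(2mΔx)
Δv_min = (1.055e-34 J·s) / (2 × 6.645e-27 kg × 3.960e-10 m)
Δv_min = 2.004e+01 m/s = 20.039 m/s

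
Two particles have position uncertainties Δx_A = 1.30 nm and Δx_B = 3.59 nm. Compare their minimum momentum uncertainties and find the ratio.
Particle A has the larger minimum momentum uncertainty, by a factor of 2.76.

For each particle, the minimum momentum uncertainty is Δp_min = ℏ/(2Δx):

Particle A: Δp_A = ℏ/(2×1.300e-09 m) = 4.056e-26 kg·m/s
Particle B: Δp_B = ℏ/(2×3.590e-09 m) = 1.469e-26 kg·m/s

Ratio: Δp_A/Δp_B = 2.76

Since Δp_min ∝ 1/Δx, the particle with smaller position uncertainty (A) has larger momentum uncertainty.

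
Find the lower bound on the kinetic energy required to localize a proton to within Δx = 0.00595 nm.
146.528 meV

Localizing a particle requires giving it sufficient momentum uncertainty:

1. From uncertainty principle: Δp ≥ ℏ/(2Δx)
   Δp_min = (1.055e-34 J·s) / (2 × 5.950e-12 m)
   Δp_min = 8.862e-24 kg·m/s

2. This momentum uncertainty corresponds to kinetic energy:
   KE ≈ (Δp)²/(2m) = (8.862e-24)²/(2 × 1.673e-27 kg)
   KE = 2.348e-20 J = 146.528 meV

Tighter localization requires more energy.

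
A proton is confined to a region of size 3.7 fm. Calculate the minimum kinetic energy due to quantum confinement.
378.923 keV

Using the uncertainty principle:

1. Position uncertainty: Δx ≈ 3.700e-15 m
2. Minimum momentum uncertainty: Δp = ℏ/(2Δx) = 1.425e-20 kg·m/s
3. Minimum kinetic energy:
   KE = (Δp)²/(2m) = (1.425e-20)²/(2 × 1.673e-27 kg)
   KE = 6.071e-14 J = 378.923 keV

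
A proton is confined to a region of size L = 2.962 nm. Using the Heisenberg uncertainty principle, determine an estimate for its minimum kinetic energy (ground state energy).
591.268 neV

Using the uncertainty principle to estimate ground state energy:

1. The position uncertainty is approximately the confinement size:
   Δx ≈ L = 2.962e-09 m

2. From ΔxΔp ≥ ℏ/2, the minimum momentum uncertainty is:
   Δp ≈ ℏ/(2L) = 1.780e-26 kg·m/s

3. The kinetic energy is approximately:
   KE ≈ (Δp)²/(2m) = (1.780e-26)²/(2 × 1.673e-27 kg)
   KE ≈ 9.473e-26 J = 591.268 neV

This is an order-of-magnitude estimate of the ground state energy.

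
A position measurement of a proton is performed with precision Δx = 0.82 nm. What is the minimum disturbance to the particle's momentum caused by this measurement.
6.430 × 10^-26 kg·m/s

The uncertainty principle implies that measuring position disturbs momentum:
ΔxΔp ≥ ℏ/2

When we measure position with precision Δx, we necessarily introduce a momentum uncertainty:
Δp ≥ ℏ/(2Δx)
Δp_min = (1.055e-34 J·s) / (2 × 8.200e-10 m)
Δp_min = 6.430e-26 kg·m/s

The more precisely we measure position, the greater the momentum disturbance.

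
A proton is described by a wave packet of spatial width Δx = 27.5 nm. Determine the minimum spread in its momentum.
1.917 × 10^-27 kg·m/s

For a wave packet, the spatial width Δx and momentum spread Δp are related by the uncertainty principle:
ΔxΔp ≥ ℏ/2

The minimum momentum spread is:
Δp_min = ℏ/(2Δx)
Δp_min = (1.055e-34 J·s) / (2 × 2.750e-08 m)
Δp_min = 1.917e-27 kg·m/s

A wave packet cannot have both a well-defined position and well-defined momentum.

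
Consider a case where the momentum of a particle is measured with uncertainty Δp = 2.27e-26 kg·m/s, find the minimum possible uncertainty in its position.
2.323 nm

Using the Heisenberg uncertainty principle:
ΔxΔp ≥ ℏ/2

The minimum uncertainty in position is:
Δx_min = ℏ/(2Δp)
Δx_min = (1.055e-34 J·s) / (2 × 2.270e-26 kg·m/s)
Δx_min = 2.323e-09 m = 2.323 nm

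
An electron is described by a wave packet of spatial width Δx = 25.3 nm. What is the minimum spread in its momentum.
2.084 × 10^-27 kg·m/s

For a wave packet, the spatial width Δx and momentum spread Δp are related by the uncertainty principle:
ΔxΔp ≥ ℏ/2

The minimum momentum spread is:
Δp_min = ℏ/(2Δx)
Δp_min = (1.055e-34 J·s) / (2 × 2.530e-08 m)
Δp_min = 2.084e-27 kg·m/s

A wave packet cannot have both a well-defined position and well-defined momentum.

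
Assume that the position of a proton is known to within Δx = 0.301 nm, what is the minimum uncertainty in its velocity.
104.733 m/s

Using the Heisenberg uncertainty principle and Δp = mΔv:
ΔxΔp ≥ ℏ/2
Δx(mΔv) ≥ ℏ/2

The minimum uncertainty in velocity is:
Δv_min = ℏ/(2mΔx)
Δv_min = (1.055e-34 J·s) / (2 × 1.673e-27 kg × 3.010e-10 m)
Δv_min = 1.047e+02 m/s = 104.733 m/s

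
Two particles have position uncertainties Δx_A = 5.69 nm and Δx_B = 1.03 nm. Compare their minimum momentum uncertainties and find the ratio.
Particle B has the larger minimum momentum uncertainty, by a factor of 5.52.

For each particle, the minimum momentum uncertainty is Δp_min = ℏ/(2Δx):

Particle A: Δp_A = ℏ/(2×5.690e-09 m) = 9.267e-27 kg·m/s
Particle B: Δp_B = ℏ/(2×1.030e-09 m) = 5.119e-26 kg·m/s

Ratio: Δp_B/Δp_A = 5.52

Since Δp_min ∝ 1/Δx, the particle with smaller position uncertainty (B) has larger momentum uncertainty.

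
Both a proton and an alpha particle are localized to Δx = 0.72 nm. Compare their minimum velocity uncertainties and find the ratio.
The proton has the larger minimum velocity uncertainty, by a ratio of 4.0.

For both particles, Δp_min = ℏ/(2Δx) = 7.323e-26 kg·m/s (same for both).

The velocity uncertainty is Δv = Δp/m:
- proton: Δv = 7.323e-26 / 1.673e-27 = 4.378e+01 m/s = 43.784 m/s
- alpha particle: Δv = 7.323e-26 / 6.645e-27 = 1.102e+01 m/s = 11.022 m/s

Ratio: 4.378e+01 / 1.102e+01 = 4.0

The lighter particle has larger velocity uncertainty because Δv ∝ 1/m.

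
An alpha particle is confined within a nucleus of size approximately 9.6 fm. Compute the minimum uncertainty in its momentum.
5.493 × 10^-21 kg·m/s

Using the Heisenberg uncertainty principle:
ΔxΔp ≥ ℏ/2

With Δx ≈ L = 9.600e-15 m (the confinement size):
Δp_min = ℏ/(2Δx)
Δp_min = (1.055e-34 J·s) / (2 × 9.600e-15 m)
Δp_min = 5.493e-21 kg·m/s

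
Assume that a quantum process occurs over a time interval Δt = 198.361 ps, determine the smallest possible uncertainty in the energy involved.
1.659 μeV

Using the energy-time uncertainty principle:
ΔEΔt ≥ ℏ/2

The minimum uncertainty in energy is:
ΔE_min = ℏ/(2Δt)
ΔE_min = (1.055e-34 J·s) / (2 × 1.984e-10 s)
ΔE_min = 2.658e-25 J = 1.659 μeV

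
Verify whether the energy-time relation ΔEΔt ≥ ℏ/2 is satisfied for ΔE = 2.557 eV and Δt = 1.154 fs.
Yes, it satisfies the uncertainty relation.

Calculate the product ΔEΔt:
ΔE = 2.557 eV = 4.097e-19 J
ΔEΔt = (4.097e-19 J) × (1.154e-15 s)
ΔEΔt = 4.728e-34 J·s

Compare to the minimum allowed value ℏ/2:
ℏ/2 = 5.273e-35 J·s

Since ΔEΔt = 4.728e-34 J·s ≥ 5.273e-35 J·s = ℏ/2,
this satisfies the uncertainty relation.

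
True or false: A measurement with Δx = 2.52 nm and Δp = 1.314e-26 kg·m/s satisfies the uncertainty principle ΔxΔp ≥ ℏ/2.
No, it violates the uncertainty principle (impossible measurement).

Calculate the product ΔxΔp:
ΔxΔp = (2.520e-09 m) × (1.314e-26 kg·m/s)
ΔxΔp = 3.311e-35 J·s

Compare to the minimum allowed value ℏ/2:
ℏ/2 = 5.273e-35 J·s

Since ΔxΔp = 3.311e-35 J·s < 5.273e-35 J·s = ℏ/2,
the measurement violates the uncertainty principle.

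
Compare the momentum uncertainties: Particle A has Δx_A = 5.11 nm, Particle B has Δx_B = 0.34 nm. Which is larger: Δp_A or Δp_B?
Particle B has the larger minimum momentum uncertainty, by a factor of 15.03.

For each particle, the minimum momentum uncertainty is Δp_min = ℏ/(2Δx):

Particle A: Δp_A = ℏ/(2×5.110e-09 m) = 1.032e-26 kg·m/s
Particle B: Δp_B = ℏ/(2×3.400e-10 m) = 1.551e-25 kg·m/s

Ratio: Δp_B/Δp_A = 15.03

Since Δp_min ∝ 1/Δx, the particle with smaller position uncertainty (B) has larger momentum uncertainty.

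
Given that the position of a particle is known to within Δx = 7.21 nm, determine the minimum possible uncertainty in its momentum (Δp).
7.313 × 10^-27 kg·m/s

Using the Heisenberg uncertainty principle:
ΔxΔp ≥ ℏ/2

The minimum uncertainty in momentum is:
Δp_min = ℏ/(2Δx)
Δp_min = (1.055e-34 J·s) / (2 × 7.210e-09 m)
Δp_min = 7.313e-27 kg·m/s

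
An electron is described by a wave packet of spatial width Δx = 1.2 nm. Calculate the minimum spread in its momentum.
4.394 × 10^-26 kg·m/s

For a wave packet, the spatial width Δx and momentum spread Δp are related by the uncertainty principle:
ΔxΔp ≥ ℏ/2

The minimum momentum spread is:
Δp_min = ℏ/(2Δx)
Δp_min = (1.055e-34 J·s) / (2 × 1.200e-09 m)
Δp_min = 4.394e-26 kg·m/s

A wave packet cannot have both a well-defined position and well-defined momentum.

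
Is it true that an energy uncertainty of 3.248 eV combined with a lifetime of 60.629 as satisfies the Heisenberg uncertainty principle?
No, it violates the uncertainty relation.

Calculate the product ΔEΔt:
ΔE = 3.248 eV = 5.204e-19 J
ΔEΔt = (5.204e-19 J) × (6.063e-17 s)
ΔEΔt = 3.155e-35 J·s

Compare to the minimum allowed value ℏ/2:
ℏ/2 = 5.273e-35 J·s

Since ΔEΔt = 3.155e-35 J·s < 5.273e-35 J·s = ℏ/2,
this violates the uncertainty relation.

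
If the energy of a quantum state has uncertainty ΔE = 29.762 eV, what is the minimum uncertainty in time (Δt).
11.058 as

Using the energy-time uncertainty principle:
ΔEΔt ≥ ℏ/2

The minimum uncertainty in time is:
Δt_min = ℏ/(2ΔE)
Δt_min = (1.055e-34 J·s) / (2 × 4.768e-18 J)
Δt_min = 1.106e-17 s = 11.058 as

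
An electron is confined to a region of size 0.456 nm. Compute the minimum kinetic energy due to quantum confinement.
45.807 meV

Using the uncertainty principle:

1. Position uncertainty: Δx ≈ 4.560e-10 m
2. Minimum momentum uncertainty: Δp = ℏ/(2Δx) = 1.156e-25 kg·m/s
3. Minimum kinetic energy:
   KE = (Δp)²/(2m) = (1.156e-25)²/(2 × 9.109e-31 kg)
   KE = 7.339e-21 J = 45.807 meV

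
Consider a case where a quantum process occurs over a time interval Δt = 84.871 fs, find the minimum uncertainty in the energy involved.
3.878 meV

Using the energy-time uncertainty principle:
ΔEΔt ≥ ℏ/2

The minimum uncertainty in energy is:
ΔE_min = ℏ/(2Δt)
ΔE_min = (1.055e-34 J·s) / (2 × 8.487e-14 s)
ΔE_min = 6.213e-22 J = 3.878 meV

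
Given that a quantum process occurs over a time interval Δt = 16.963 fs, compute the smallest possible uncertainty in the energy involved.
19.401 meV

Using the energy-time uncertainty principle:
ΔEΔt ≥ ℏ/2

The minimum uncertainty in energy is:
ΔE_min = ℏ/(2Δt)
ΔE_min = (1.055e-34 J·s) / (2 × 1.696e-14 s)
ΔE_min = 3.108e-21 J = 19.401 meV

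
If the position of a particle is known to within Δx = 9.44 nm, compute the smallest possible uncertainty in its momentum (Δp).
5.586 × 10^-27 kg·m/s

Using the Heisenberg uncertainty principle:
ΔxΔp ≥ ℏ/2

The minimum uncertainty in momentum is:
Δp_min = ℏ/(2Δx)
Δp_min = (1.055e-34 J·s) / (2 × 9.440e-09 m)
Δp_min = 5.586e-27 kg·m/s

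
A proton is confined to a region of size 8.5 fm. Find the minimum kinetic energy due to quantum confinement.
71.799 keV

Using the uncertainty principle:

1. Position uncertainty: Δx ≈ 8.500e-15 m
2. Minimum momentum uncertainty: Δp = ℏ/(2Δx) = 6.203e-21 kg·m/s
3. Minimum kinetic energy:
   KE = (Δp)²/(2m) = (6.203e-21)²/(2 × 1.673e-27 kg)
   KE = 1.150e-14 J = 71.799 keV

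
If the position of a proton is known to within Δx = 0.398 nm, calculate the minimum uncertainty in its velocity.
79.207 m/s

Using the Heisenberg uncertainty principle and Δp = mΔv:
ΔxΔp ≥ ℏ/2
Δx(mΔv) ≥ ℏ/2

The minimum uncertainty in velocity is:
Δv_min = ℏ/(2mΔx)
Δv_min = (1.055e-34 J·s) / (2 × 1.673e-27 kg × 3.980e-10 m)
Δv_min = 7.921e+01 m/s = 79.207 m/s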